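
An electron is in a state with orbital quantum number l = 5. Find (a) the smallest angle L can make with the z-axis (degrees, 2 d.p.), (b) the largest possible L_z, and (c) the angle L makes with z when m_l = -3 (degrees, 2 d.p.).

θ_min ≈ 24.09°; L_z,max = 5ℏ; θ(m_l=-3) ≈ 123.21°

cos θ_min = 5/√30, so θ_min ≈ 24.09°.
L_z,max = lℏ = 5ℏ.
For m_l = -3: cos θ = -3/√30, θ ≈ 123.21°.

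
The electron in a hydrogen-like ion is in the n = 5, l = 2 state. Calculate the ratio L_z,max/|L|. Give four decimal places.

L_z,max/|L| = 0.8165

|L| = √6 ℏ ≈ 2.4495ℏ, while L_z,max = lℏ = 2ℏ.
L_z,max/|L| = 2/√6 = 0.8165.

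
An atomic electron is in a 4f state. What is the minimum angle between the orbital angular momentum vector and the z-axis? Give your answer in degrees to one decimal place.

The 4f subshell has l = 3.
|L| = √(l(l+1)) ℏ = 2√3 ℏ.
The smallest angle corresponds to the largest L_z, i.e. m_l = l = 3, giving L_z = 3ℏ.
cos θ_min = 3/√12, so θ_min ≈ 30.0°.

θ_min ≈ 30.0°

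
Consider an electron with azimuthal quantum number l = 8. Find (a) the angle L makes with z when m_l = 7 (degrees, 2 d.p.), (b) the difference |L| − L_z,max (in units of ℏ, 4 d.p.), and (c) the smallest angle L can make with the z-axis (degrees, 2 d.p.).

For m_l = 7: cos θ = 7/√72, θ ≈ 34.42°.
|L| − L_z,max = (6√2 − 8)ℏ ≈ 0.4853ℏ.
cos θ_min = 8/√72, so θ_min ≈ 19.47°.

θ(m_l=7) ≈ 34.42°; |L|−L_z,max ≈ 0.4853ℏ; θ_min ≈ 19.47°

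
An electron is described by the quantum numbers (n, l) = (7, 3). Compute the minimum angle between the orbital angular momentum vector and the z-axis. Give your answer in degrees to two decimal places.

|L| = ℏ√(l(l+1)) = 2√3 ℏ.
The smallest angle corresponds to the largest L_z, i.e. m_l = l = 3, giving L_z = 3ℏ.
cos θ_min = 3/√12, so θ_min ≈ 30.00°.

θ_min ≈ 30.00°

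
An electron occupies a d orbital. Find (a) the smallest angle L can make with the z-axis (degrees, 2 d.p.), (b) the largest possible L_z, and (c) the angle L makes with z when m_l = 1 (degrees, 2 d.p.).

The letter d corresponds to l = 2.
cos θ_min = 2/√6, so θ_min ≈ 35.26°.
L_z,max = lℏ = 2ℏ.
For m_l = 1: cos θ = 1/√6, θ ≈ 65.91°.

θ_min ≈ 35.26°; L_z,max = 2ℏ; θ(m_l=1) ≈ 65.91°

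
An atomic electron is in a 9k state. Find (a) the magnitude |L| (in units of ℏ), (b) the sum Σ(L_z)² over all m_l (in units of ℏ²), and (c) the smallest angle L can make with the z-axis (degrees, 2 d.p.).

For 9k, l = 7.
|L| = ℏ√(7·8) = 2√14 ℏ ≈ 7.483ℏ.
Σ m_l² = 280, so Σ(L_z)² = 280 ℏ².
cos θ_min = 7/√56, so θ_min ≈ 20.70°.

|L| = 2√14 ℏ ≈ 7.483ℏ; Σ(L_z)² = 280 ℏ²; θ_min ≈ 20.70°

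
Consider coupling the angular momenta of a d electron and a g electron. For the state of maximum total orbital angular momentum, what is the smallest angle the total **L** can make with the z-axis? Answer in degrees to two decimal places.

By the triangle rule, |l₁ − l₂| ≤ L ≤ l₁ + l₂.
So L can be 2, 3, 4, 5, 6.
The maximum is L = 6, with |L_tot| = ℏ√(6·7) = √42 ℏ.
The minimum angle with z is arccos(6/√42) ≈ 22.21°.

θ_min ≈ 22.21°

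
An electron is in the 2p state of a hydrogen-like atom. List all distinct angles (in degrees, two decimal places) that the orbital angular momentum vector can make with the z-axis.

θ ∈ {45.00°, 90.00°, 135.00°}

The 2p subshell has l = 1.
|L| = ℏ√(l(l+1)) = √2 ℏ.
cos θ = m_l/√2 for each m_l ∈ {-1, 0, 1}.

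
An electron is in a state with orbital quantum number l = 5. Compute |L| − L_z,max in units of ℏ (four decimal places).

|L| − L_z,max ≈ 0.4772ℏ

|L| = √30 ℏ ≈ 5.4772ℏ, while L_z,max = lℏ = 5ℏ.
The difference is (√30 − 5)ℏ ≈ 0.4772ℏ.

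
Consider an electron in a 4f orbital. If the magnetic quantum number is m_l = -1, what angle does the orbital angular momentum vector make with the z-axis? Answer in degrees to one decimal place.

The 4f subshell has l = 3.
|L| = √(l(l+1)) ℏ = 2√3 ℏ.
L_z = m_l ℏ = −1ℏ.
cos θ = L_z/|L| = -1/√12, so θ ≈ 106.8°.

θ ≈ 106.8°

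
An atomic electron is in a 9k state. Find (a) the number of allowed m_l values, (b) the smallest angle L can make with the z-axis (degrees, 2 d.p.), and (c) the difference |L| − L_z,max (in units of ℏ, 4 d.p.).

15 values; θ_min ≈ 20.70°; |L|−L_z,max ≈ 0.4833ℏ

The 9k subshell has l = 7.
There are 2l+1 = 15 values of m_l.
cos θ_min = 7/√56, so θ_min ≈ 20.70°.
|L| − L_z,max = (2√14 − 7)ℏ ≈ 0.4833ℏ.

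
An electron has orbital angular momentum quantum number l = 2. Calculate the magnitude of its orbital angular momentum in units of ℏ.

|L| = √6 ℏ ≈ 2.449ℏ

|L| = ℏ√(l(l+1)) = ℏ√(2·3) = √6 ℏ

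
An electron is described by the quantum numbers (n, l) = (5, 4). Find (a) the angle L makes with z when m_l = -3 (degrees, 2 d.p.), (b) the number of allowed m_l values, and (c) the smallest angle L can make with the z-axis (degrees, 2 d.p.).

θ(m_l=-3) ≈ 132.13°; 9 values; θ_min ≈ 26.57°

For m_l = -3: cos θ = -3/√20, θ ≈ 132.13°.
There are 2l+1 = 9 values of m_l.
cos θ_min = 4/√20, so θ_min ≈ 26.57°.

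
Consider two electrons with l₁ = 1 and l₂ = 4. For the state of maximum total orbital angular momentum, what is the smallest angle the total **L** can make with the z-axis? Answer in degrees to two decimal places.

By the triangle rule, |l₁ − l₂| ≤ L ≤ l₁ + l₂.
Allowed values: L = 3, 4, 5.
The maximum is L = 5, with |L_tot| = ℏ√(5·6) = √30 ℏ.
The minimum angle with z is arccos(5/√30) ≈ 24.09°.

θ_min ≈ 24.09°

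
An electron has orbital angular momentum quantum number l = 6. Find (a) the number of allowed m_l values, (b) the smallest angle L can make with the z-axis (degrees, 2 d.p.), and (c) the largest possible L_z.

13 values; θ_min ≈ 22.21°; L_z,max = 6ℏ

There are 2l+1 = 13 values of m_l.
cos θ_min = 6/√42, so θ_min ≈ 22.21°.
L_z,max = lℏ = 6ℏ.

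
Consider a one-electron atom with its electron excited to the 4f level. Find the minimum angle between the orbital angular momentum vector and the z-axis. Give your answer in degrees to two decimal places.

θ_min ≈ 30.00°

The 4f level has l = 3.
|L| = √(l(l+1)) ℏ = 2√3 ℏ.
The smallest angle corresponds to the largest L_z, i.e. m_l = l = 3, giving L_z = 3ℏ.
cos θ_min = 3/√12, so θ_min ≈ 30.00°.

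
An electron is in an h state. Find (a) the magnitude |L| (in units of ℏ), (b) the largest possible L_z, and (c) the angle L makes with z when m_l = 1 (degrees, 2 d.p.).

|L| = √30 ℏ ≈ 5.477ℏ; L_z,max = 5ℏ; θ(m_l=1) ≈ 79.48°

H corresponds to l = 5.
|L| = ℏ√(5·6) = √30 ℏ ≈ 5.477ℏ.
L_z,max = lℏ = 5ℏ.
For m_l = 1: cos θ = 1/√30, θ ≈ 79.48°.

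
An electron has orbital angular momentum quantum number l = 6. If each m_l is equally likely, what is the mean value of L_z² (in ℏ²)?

⟨L_z²⟩ = 14 ℏ²

m_l ∈ {-6, -5, -4, -3, -2, -1, 0, 1, 2, 3, 4, 5, 6}.
Average of L_z² over 13 states: 182/13 ℏ² = 14 ℏ².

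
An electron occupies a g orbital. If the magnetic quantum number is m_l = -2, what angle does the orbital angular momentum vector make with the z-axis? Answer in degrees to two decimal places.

A g state has l = 4.
|L| = ℏ√(l(l+1)) = 2√5 ℏ.
L_z = m_l ℏ = −2ℏ.
cos θ = L_z/|L| = -2/√20, so θ ≈ 116.57°.

θ ≈ 116.57°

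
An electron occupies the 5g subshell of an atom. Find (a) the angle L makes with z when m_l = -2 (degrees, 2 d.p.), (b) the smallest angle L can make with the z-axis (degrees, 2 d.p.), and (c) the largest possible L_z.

The 5g subshell has l = 4.
For m_l = -2: cos θ = -2/√20, θ ≈ 116.57°.
cos θ_min = 4/√20, so θ_min ≈ 26.57°.
L_z,max = lℏ = 4ℏ.

θ(m_l=-2) ≈ 116.57°; θ_min ≈ 26.57°; L_z,max = 4ℏ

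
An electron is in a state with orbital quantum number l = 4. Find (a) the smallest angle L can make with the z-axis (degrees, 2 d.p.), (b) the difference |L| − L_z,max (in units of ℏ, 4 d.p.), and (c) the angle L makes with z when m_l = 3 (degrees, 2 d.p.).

θ_min ≈ 26.57°; |L|−L_z,max ≈ 0.4721ℏ; θ(m_l=3) ≈ 47.87°

cos θ_min = 4/√20, so θ_min ≈ 26.57°.
|L| − L_z,max = (2√5 − 4)ℏ ≈ 0.4721ℏ.
For m_l = 3: cos θ = 3/√20, θ ≈ 47.87°.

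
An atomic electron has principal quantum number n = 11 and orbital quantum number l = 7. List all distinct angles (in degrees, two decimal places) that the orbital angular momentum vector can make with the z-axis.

θ ∈ {20.70°, 36.70°, 48.08°, 57.69°, 66.37°, 74.50°, 82.32°, 90.00°, 97.68°, 105.50°, 113.63°, 122.31°, 131.92°, 143.30°, 159.30°}

|L|² = l(l+1)ℏ² = 56ℏ², so |L| = 2√14 ℏ.
cos θ = m_l/√56 for each m_l ∈ {-7, -6, -5, -4, -3, -2, -1, 0, 1, 2, 3, 4, 5, 6, 7}.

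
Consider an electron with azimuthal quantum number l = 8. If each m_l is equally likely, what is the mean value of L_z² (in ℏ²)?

⟨L_z²⟩ = 24 ℏ²

m_l runs from −8 to 8, i.e. {-8, -7, -6, -5, -4, -3, -2, -1, 0, 1, 2, 3, 4, 5, 6, 7, 8}.
⟨L_z²⟩ = ℏ²·l(l+1)/3 = 24ℏ².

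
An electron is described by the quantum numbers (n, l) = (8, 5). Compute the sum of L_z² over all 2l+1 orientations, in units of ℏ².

Σ(L_z)² = 110 ℏ²

m_l ∈ {-5, -4, -3, -2, -1, 0, 1, 2, 3, 4, 5}.
Σ m_l² = 2·(1 + 4 + 9 + 16 + 25) = 110.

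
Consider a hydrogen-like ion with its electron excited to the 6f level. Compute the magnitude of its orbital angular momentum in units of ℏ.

|L| = 2√3 ℏ ≈ 3.464ℏ

The 6f level has l = 3.
|L| = ℏ√(l(l+1)) = ℏ√(3·4) = 2√3 ℏ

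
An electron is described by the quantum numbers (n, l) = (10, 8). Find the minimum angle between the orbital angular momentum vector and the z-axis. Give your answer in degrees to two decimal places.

|L| = ℏ√(l(l+1)) = 6√2 ℏ.
The smallest angle corresponds to the largest L_z, i.e. m_l = l = 8, giving L_z = 8ℏ.
cos θ_min = 8/√72, so θ_min ≈ 19.47°.

θ_min ≈ 19.47°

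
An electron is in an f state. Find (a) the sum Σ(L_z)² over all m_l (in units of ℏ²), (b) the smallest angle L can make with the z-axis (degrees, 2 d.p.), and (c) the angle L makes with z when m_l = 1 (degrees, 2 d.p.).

For an f orbital, l = 3.
Σ m_l² = 28, so Σ(L_z)² = 28 ℏ².
cos θ_min = 3/√12, so θ_min ≈ 30.00°.
For m_l = 1: cos θ = 1/√12, θ ≈ 73.22°.

Σ(L_z)² = 28 ℏ²; θ_min ≈ 30.00°; θ(m_l=1) ≈ 73.22°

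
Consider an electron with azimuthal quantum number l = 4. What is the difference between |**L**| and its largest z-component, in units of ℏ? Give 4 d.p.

|L| − L_z,max ≈ 0.4721ℏ

|L| = 2√5 ℏ ≈ 4.4721ℏ, while L_z,max = lℏ = 4ℏ.
The difference is (2√5 − 4)ℏ ≈ 0.4721ℏ.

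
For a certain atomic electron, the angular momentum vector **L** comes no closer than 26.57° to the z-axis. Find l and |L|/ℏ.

At minimum angle, m_l = l, so cos θ = l/√(l(l+1)); cos²θ = l/(l+1) = 0.7999.
Thus l = 0.7999/(1 − 0.7999) ≈ 4.
Then |L| = ℏ√(4·5) = 2√5 ℏ.

l = 4, |L| = 2√5 ℏ ≈ 4.472ℏ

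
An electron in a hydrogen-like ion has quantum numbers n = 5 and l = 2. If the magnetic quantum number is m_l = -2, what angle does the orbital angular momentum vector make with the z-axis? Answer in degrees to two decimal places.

|L|² = l(l+1)ℏ² = 6ℏ², so |L| = √6 ℏ.
L_z = m_l ℏ = −2ℏ.
cos θ = L_z/|L| = -2/√6, so θ ≈ 144.74°.

θ ≈ 144.74°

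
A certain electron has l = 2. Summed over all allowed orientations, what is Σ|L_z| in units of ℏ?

The allowed m_l values are -2, -1, 0, 1, 2.
Σ|m_l| = 2(1+2+…+2) = 6.

Σ|L_z| = 6 ℏ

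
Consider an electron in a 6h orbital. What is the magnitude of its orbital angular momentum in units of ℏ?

6h means n = 6, l = 5.
|L| = ℏ√(l(l+1)) = ℏ√(5·6) = √30 ℏ

|L| = √30 ℏ ≈ 5.477ℏ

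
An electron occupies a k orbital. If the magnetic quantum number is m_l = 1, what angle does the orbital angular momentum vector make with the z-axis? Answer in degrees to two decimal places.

A k state has l = 7.
|L|² = l(l+1)ℏ² = 56ℏ², so |L| = 2√14 ℏ.
L_z = m_l ℏ = 1ℏ.
cos θ = L_z/|L| = 1/√56, so θ ≈ 82.32°.

θ ≈ 82.32°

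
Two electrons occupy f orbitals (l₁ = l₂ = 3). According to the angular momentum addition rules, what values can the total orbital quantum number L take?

L runs from |3 − 3| = 0 to 3 + 3 = 6.
So L can be 0, 1, 2, 3, 4, 5, 6.

L = 0, 1, 2, 3, 4, 5, 6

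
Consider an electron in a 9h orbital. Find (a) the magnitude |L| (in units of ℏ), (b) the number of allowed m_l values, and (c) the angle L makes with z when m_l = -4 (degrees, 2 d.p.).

|L| = √30 ℏ ≈ 5.477ℏ; 11 values; θ(m_l=-4) ≈ 136.91°

The 9h subshell has l = 5.
|L| = ℏ√(5·6) = √30 ℏ ≈ 5.477ℏ.
There are 2l+1 = 11 values of m_l.
For m_l = -4: cos θ = -4/√30, θ ≈ 136.91°.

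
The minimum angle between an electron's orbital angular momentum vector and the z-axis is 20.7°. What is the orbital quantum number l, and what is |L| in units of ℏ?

l = 7, |L| = 2√14 ℏ ≈ 7.483ℏ

cos θ_min = l/√(l(l+1)) = √(l/(l+1)), so l/(l+1) = cos²(20.7°) = 0.8751.
Thus l = 0.8751/(1 − 0.8751) ≈ 7.
Then |L| = ℏ√(7·8) = 2√14 ℏ.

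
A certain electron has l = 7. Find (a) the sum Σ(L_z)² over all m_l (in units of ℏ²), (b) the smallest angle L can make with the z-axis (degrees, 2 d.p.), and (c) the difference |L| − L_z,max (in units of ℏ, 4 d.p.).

Σ(L_z)² = 280 ℏ²; θ_min ≈ 20.70°; |L|−L_z,max ≈ 0.4833ℏ

Σ m_l² = 280, so Σ(L_z)² = 280 ℏ².
cos θ_min = 7/√56, so θ_min ≈ 20.70°.
|L| − L_z,max = (2√14 − 7)ℏ ≈ 0.4833ℏ.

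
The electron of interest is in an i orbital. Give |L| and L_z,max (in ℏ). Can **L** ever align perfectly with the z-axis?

For an i orbital, l = 6.
|L| = √42 ℏ ≈ 6.4807ℏ, while L_z,max = lℏ = 6ℏ.
Since |L| > L_z,max, the vector can never point exactly along z; the closest it comes is θ_min = arccos(6/√42) ≈ 22.2°.

No: L_z,max = 6ℏ < |L| = √42 ℏ ≈ 6.481ℏ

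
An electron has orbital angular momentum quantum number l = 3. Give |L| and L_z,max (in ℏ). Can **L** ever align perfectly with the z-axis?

No: L_z,max = 3ℏ < |L| = 2√3 ℏ ≈ 3.464ℏ

|L| = 2√3 ℏ ≈ 3.4641ℏ, while L_z,max = lℏ = 3ℏ.
Since |L| > L_z,max, the vector can never point exactly along z; the closest it comes is θ_min = arccos(3/√12) ≈ 30.0°.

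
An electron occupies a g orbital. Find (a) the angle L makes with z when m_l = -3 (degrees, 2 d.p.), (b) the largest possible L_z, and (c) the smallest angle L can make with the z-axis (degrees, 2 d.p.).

A g state has l = 4.
For m_l = -3: cos θ = -3/√20, θ ≈ 132.13°.
L_z,max = lℏ = 4ℏ.
cos θ_min = 4/√20, so θ_min ≈ 26.57°.

θ(m_l=-3) ≈ 132.13°; L_z,max = 4ℏ; θ_min ≈ 26.57°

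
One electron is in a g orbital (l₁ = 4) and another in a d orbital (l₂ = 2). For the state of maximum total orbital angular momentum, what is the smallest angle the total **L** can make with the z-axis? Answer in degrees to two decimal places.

L runs from |4 − 2| = 2 to 4 + 2 = 6.
Allowed values: L = 2, 3, 4, 5, 6.
The maximum is L = 6, with |L_tot| = ℏ√(6·7) = √42 ℏ.
The minimum angle with z is arccos(6/√42) ≈ 22.21°.

θ_min ≈ 22.21°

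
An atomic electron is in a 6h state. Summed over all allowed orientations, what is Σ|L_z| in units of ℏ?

6h means n = 6, l = 5.
m_l ∈ {-5, -4, -3, -2, -1, 0, 1, 2, 3, 4, 5}.
Σ|m_l| = 2·5(5+1)/2 = 30.

Σ|L_z| = 30 ℏ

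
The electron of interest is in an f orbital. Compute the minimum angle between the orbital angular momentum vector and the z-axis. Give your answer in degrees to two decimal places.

An f state has l = 3.
|L| = √(l(l+1)) ℏ = 2√3 ℏ.
The smallest angle corresponds to the largest L_z, i.e. m_l = l = 3, giving L_z = 3ℏ.
cos θ_min = 3/√12, so θ_min ≈ 30.00°.

θ_min ≈ 30.00°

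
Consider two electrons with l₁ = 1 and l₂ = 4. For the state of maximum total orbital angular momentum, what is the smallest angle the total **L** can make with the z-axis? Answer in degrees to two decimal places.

θ_min ≈ 24.09°

Angular momentum addition gives L = |l₁ − l₂|, …, l₁ + l₂.
Allowed values: L = 3, 4, 5.
The maximum is L = 5, with |L_tot| = ℏ√(5·6) = √30 ℏ.
The minimum angle with z is arccos(5/√30) ≈ 24.09°.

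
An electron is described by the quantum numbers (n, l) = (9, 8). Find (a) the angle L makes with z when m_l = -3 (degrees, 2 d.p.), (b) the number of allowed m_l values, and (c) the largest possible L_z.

For m_l = -3: cos θ = -3/√72, θ ≈ 110.70°.
There are 2l+1 = 17 values of m_l.
L_z,max = lℏ = 8ℏ.

θ(m_l=-3) ≈ 110.70°; 17 values; L_z,max = 8ℏ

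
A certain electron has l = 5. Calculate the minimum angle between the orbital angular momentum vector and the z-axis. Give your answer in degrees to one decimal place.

|L| = √(l(l+1)) ℏ = √30 ℏ.
The smallest angle corresponds to the largest L_z, i.e. m_l = l = 5, giving L_z = 5ℏ.
cos θ_min = 5/√30, so θ_min ≈ 24.1°.

θ_min ≈ 24.1°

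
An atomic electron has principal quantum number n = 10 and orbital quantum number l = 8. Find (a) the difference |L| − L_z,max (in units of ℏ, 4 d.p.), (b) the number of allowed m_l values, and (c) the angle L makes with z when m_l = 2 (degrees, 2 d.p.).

|L|−L_z,max ≈ 0.4853ℏ; 17 values; θ(m_l=2) ≈ 76.37°

|L| − L_z,max = (6√2 − 8)ℏ ≈ 0.4853ℏ.
There are 2l+1 = 17 values of m_l.
For m_l = 2: cos θ = 2/√72, θ ≈ 76.37°.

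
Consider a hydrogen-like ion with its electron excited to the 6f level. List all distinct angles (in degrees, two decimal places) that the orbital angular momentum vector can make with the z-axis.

θ ∈ {30.00°, 54.74°, 73.22°, 90.00°, 106.78°, 125.26°, 150.00°}

The 6f level has l = 3.
|L|² = l(l+1)ℏ² = 12ℏ², so |L| = 2√3 ℏ.
cos θ = m_l/√12 for each m_l ∈ {-3, -2, -1, 0, 1, 2, 3}.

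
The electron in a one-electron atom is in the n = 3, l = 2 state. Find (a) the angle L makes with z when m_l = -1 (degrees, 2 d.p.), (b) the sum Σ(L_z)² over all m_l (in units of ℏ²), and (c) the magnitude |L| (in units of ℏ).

For m_l = -1: cos θ = -1/√6, θ ≈ 114.09°.
Σ m_l² = 10, so Σ(L_z)² = 10 ℏ².
|L| = ℏ√(2·3) = √6 ℏ ≈ 2.449ℏ.

θ(m_l=-1) ≈ 114.09°; Σ(L_z)² = 10 ℏ²; |L| = √6 ℏ ≈ 2.449ℏ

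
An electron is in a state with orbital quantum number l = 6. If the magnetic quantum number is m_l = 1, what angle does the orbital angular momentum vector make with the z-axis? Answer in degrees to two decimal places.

|L| = √(l(l+1)) ℏ = √42 ℏ.
L_z = m_l ℏ = 1ℏ.
cos θ = L_z/|L| = 1/√42, so θ ≈ 81.12°.

θ ≈ 81.12°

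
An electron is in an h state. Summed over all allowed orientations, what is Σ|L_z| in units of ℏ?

Σ|L_z| = 30 ℏ

An h state has l = 5.
m_l ∈ {-5, -4, -3, -2, -1, 0, 1, 2, 3, 4, 5}.
Σ|m_l| = 2(1+2+…+5) = 30.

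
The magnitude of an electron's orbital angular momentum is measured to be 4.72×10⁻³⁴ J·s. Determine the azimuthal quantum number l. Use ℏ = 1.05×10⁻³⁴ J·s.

|L|/ℏ = (4.72×10⁻³⁴)/(1.05×10⁻³⁴) ≈ 4.495.
l(l+1) ≈ 4.495² ≈ 20.21, so l = 4.

l = 4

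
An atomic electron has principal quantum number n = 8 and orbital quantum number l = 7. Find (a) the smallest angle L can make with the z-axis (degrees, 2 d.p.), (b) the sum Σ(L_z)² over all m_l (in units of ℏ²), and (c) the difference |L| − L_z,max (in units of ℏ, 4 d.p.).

cos θ_min = 7/√56, so θ_min ≈ 20.70°.
Σ m_l² = 280, so Σ(L_z)² = 280 ℏ².
|L| − L_z,max = (2√14 − 7)ℏ ≈ 0.4833ℏ.

θ_min ≈ 20.70°; Σ(L_z)² = 280 ℏ²; |L|−L_z,max ≈ 0.4833ℏ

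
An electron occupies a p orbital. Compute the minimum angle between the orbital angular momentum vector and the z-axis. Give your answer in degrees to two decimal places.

θ_min ≈ 45.00°

A p state has l = 1.
|L| = √(l(l+1)) ℏ = √2 ℏ.
The smallest angle corresponds to the largest L_z, i.e. m_l = l = 1, giving L_z = 1ℏ.
cos θ_min = 1/√2, so θ_min ≈ 45.00°.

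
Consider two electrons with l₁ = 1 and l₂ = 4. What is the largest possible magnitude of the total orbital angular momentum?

|L_tot|_max = √30 ℏ ≈ 5.477ℏ

The total orbital quantum number L ranges from |l₁ − l₂| to l₁ + l₂ in integer steps.
So L can be 3, 4, 5.
The largest magnitude corresponds to L = 5: |L_tot| = ℏ√(5·6) = √30 ℏ.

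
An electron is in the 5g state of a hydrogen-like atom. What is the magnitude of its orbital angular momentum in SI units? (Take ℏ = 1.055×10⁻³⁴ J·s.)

|L| = 4.718×10⁻³⁴ J·s

The 5g subshell has l = 4.
|L| = ℏ√(l(l+1)) = ℏ√(4·5) = 2√5 ℏ
Numerically, |L| = 4.472 × (1.055×10⁻³⁴ J·s) = 4.718×10⁻³⁴ J·s.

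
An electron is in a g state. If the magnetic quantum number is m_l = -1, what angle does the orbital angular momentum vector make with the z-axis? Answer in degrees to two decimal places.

For a g orbital, l = 4.
|L|² = l(l+1)ℏ² = 20ℏ², so |L| = 2√5 ℏ.
L_z = m_l ℏ = −1ℏ.
cos θ = L_z/|L| = -1/√20, so θ ≈ 102.92°.

θ ≈ 102.92°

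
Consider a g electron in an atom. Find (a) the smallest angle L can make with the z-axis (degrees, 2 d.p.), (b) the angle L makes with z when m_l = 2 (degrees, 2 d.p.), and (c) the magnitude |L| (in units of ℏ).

θ_min ≈ 26.57°; θ(m_l=2) ≈ 63.43°; |L| = 2√5 ℏ ≈ 4.472ℏ

For a g orbital, l = 4.
cos θ_min = 4/√20, so θ_min ≈ 26.57°.
For m_l = 2: cos θ = 2/√20, θ ≈ 63.43°.
|L| = ℏ√(4·5) = 2√5 ℏ ≈ 4.472ℏ.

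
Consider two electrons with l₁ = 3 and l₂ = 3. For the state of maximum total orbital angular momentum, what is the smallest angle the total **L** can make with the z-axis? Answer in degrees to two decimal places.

θ_min ≈ 22.21°

The total orbital quantum number L ranges from |l₁ − l₂| to l₁ + l₂ in integer steps.
So L can be 0, 1, 2, 3, 4, 5, 6.
The maximum is L = 6, with |L_tot| = ℏ√(6·7) = √42 ℏ.
The minimum angle with z is arccos(6/√42) ≈ 22.21°.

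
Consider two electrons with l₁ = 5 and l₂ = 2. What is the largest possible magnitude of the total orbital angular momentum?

By the triangle rule, |l₁ − l₂| ≤ L ≤ l₁ + l₂.
So L can be 3, 4, 5, 6, 7.
The largest magnitude corresponds to L = 7: |L_tot| = ℏ√(7·8) = 2√14 ℏ.

|L_tot|_max = 2√14 ℏ ≈ 7.483ℏ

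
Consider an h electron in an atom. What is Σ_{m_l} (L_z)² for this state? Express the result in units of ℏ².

Σ(L_z)² = 110 ℏ²

The letter h corresponds to l = 5.
m_l ∈ {-5, -4, -3, -2, -1, 0, 1, 2, 3, 4, 5}.
Σ m_l² = 2·(1 + 4 + 9 + 16 + 25) = 110.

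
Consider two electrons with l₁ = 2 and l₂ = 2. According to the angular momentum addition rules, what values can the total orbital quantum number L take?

L = 0, 1, 2, 3, 4

The total orbital quantum number L ranges from |l₁ − l₂| to l₁ + l₂ in integer steps.
L ∈ {0, 1, 2, 3, 4}.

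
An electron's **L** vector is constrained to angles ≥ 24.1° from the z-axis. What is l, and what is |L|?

At minimum angle, m_l = l, so cos θ = l/√(l(l+1)); cos²θ = l/(l+1) = 0.8333.
Thus l = 0.8333/(1 − 0.8333) ≈ 5.
Then |L| = ℏ√(5·6) = √30 ℏ.

l = 5, |L| = √30 ℏ ≈ 5.477ℏ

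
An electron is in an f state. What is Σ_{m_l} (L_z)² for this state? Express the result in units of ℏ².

Σ(L_z)² = 28 ℏ²

For an f orbital, l = 3.
m_l ∈ {-3, -2, -1, 0, 1, 2, 3}.
Summing m² from −3 to 3: Σ m_l² = 28.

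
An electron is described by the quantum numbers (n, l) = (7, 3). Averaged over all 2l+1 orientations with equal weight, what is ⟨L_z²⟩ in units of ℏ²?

m_l ∈ {-3, -2, -1, 0, 1, 2, 3}.
⟨L_z²⟩ = ℏ²·(Σ m_l²)/(2l+1) = ℏ²·28/7 = 4ℏ².

⟨L_z²⟩ = 4 ℏ²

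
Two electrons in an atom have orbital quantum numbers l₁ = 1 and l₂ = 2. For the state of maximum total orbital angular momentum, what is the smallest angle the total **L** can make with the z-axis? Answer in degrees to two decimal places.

θ_min ≈ 30.00°

By the triangle rule, |l₁ − l₂| ≤ L ≤ l₁ + l₂.
Allowed values: L = 1, 2, 3.
The maximum is L = 3, with |L_tot| = ℏ√(3·4) = 2√3 ℏ.
The minimum angle with z is arccos(3/√12) ≈ 30.00°.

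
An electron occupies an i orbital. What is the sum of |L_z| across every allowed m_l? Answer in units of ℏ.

Σ|L_z| = 42 ℏ

The letter i corresponds to l = 6.
m_l ∈ {-6, -5, -4, -3, -2, -1, 0, 1, 2, 3, 4, 5, 6}.
Σ|m_l| = 2(1+2+…+6) = 42.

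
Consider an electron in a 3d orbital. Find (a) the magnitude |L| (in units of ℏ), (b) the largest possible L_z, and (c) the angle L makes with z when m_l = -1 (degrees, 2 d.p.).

The 3d subshell has l = 2.
|L| = ℏ√(2·3) = √6 ℏ ≈ 2.449ℏ.
L_z,max = lℏ = 2ℏ.
For m_l = -1: cos θ = -1/√6, θ ≈ 114.09°.

|L| = √6 ℏ ≈ 2.449ℏ; L_z,max = 2ℏ; θ(m_l=-1) ≈ 114.09°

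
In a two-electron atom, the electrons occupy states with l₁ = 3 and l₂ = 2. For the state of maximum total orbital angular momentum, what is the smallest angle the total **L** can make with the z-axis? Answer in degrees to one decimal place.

θ_min ≈ 24.1°

By the triangle rule, |l₁ − l₂| ≤ L ≤ l₁ + l₂.
L ∈ {1, 2, 3, 4, 5}.
The maximum is L = 5, with |L_tot| = ℏ√(5·6) = √30 ℏ.
The minimum angle with z is arccos(5/√30) ≈ 24.1°.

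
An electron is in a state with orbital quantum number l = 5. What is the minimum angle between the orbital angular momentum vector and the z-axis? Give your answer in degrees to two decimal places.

|L|² = l(l+1)ℏ² = 30ℏ², so |L| = √30 ℏ.
The smallest angle corresponds to the largest L_z, i.e. m_l = l = 5, giving L_z = 5ℏ.
cos θ_min = 5/√30, so θ_min ≈ 24.09°.

θ_min ≈ 24.09°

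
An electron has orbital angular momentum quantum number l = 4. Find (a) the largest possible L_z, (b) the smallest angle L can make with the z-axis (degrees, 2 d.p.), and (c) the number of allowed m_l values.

L_z,max = lℏ = 4ℏ.
cos θ_min = 4/√20, so θ_min ≈ 26.57°.
There are 2l+1 = 9 values of m_l.

L_z,max = 4ℏ; θ_min ≈ 26.57°; 9 values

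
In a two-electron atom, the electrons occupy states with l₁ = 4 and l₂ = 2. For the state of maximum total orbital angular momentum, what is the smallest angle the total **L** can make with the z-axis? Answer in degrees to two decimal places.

θ_min ≈ 22.21°

Angular momentum addition gives L = |l₁ − l₂|, …, l₁ + l₂.
Allowed values: L = 2, 3, 4, 5, 6.
The maximum is L = 6, with |L_tot| = ℏ√(6·7) = √42 ℏ.
The minimum angle with z is arccos(6/√42) ≈ 22.21°.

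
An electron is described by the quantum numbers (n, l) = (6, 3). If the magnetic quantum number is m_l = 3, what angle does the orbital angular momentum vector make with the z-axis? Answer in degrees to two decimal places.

|L| = √(l(l+1)) ℏ = 2√3 ℏ.
L_z = m_l ℏ = 3ℏ.
cos θ = L_z/|L| = 3/√12, so θ ≈ 30.00°.

θ ≈ 30.00°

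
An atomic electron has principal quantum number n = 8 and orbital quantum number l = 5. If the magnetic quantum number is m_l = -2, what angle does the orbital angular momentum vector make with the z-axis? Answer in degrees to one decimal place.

|L|² = l(l+1)ℏ² = 30ℏ², so |L| = √30 ℏ.
L_z = m_l ℏ = −2ℏ.
cos θ = L_z/|L| = -2/√30, so θ ≈ 111.4°.

θ ≈ 111.4°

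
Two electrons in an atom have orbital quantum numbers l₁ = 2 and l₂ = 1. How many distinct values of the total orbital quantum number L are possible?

Angular momentum addition gives L = |l₁ − l₂|, …, l₁ + l₂.
L ∈ {1, 2, 3}.
That is 3 values.

3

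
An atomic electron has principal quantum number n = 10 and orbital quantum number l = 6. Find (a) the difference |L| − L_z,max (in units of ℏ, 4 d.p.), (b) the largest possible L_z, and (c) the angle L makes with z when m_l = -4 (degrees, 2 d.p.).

|L| − L_z,max = (√42 − 6)ℏ ≈ 0.4807ℏ.
L_z,max = lℏ = 6ℏ.
For m_l = -4: cos θ = -4/√42, θ ≈ 128.11°.

|L|−L_z,max ≈ 0.4807ℏ; L_z,max = 6ℏ; θ(m_l=-4) ≈ 128.11°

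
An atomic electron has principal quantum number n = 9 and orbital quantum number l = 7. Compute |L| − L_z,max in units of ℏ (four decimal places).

|L| − L_z,max ≈ 0.4833ℏ

|L| = 2√14 ℏ ≈ 7.4833ℏ, while L_z,max = lℏ = 7ℏ.
The difference is (2√14 − 7)ℏ ≈ 0.4833ℏ.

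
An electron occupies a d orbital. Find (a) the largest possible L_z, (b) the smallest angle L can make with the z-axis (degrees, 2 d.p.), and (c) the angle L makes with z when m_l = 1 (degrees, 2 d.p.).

L_z,max = 2ℏ; θ_min ≈ 35.26°; θ(m_l=1) ≈ 65.91°

A d state has l = 2.
L_z,max = lℏ = 2ℏ.
cos θ_min = 2/√6, so θ_min ≈ 35.26°.
For m_l = 1: cos θ = 1/√6, θ ≈ 65.91°.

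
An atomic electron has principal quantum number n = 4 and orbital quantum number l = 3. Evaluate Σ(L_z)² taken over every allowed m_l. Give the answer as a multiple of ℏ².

The allowed m_l values are -3, -2, -1, 0, 1, 2, 3.
Σ m_l² = l(l+1)(2l+1)/3 = 3·4·7/3 = 28.

Σ(L_z)² = 28 ℏ²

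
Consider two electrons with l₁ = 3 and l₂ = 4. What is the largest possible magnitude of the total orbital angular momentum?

L runs from |3 − 4| = 1 to 3 + 4 = 7.
Allowed values: L = 1, 2, 3, 4, 5, 6, 7.
The largest magnitude corresponds to L = 7: |L_tot| = ℏ√(7·8) = 2√14 ℏ.

|L_tot|_max = 2√14 ℏ ≈ 7.483ℏ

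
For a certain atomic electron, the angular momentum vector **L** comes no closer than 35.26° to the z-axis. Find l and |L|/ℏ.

l = 2, |L| = √6 ℏ ≈ 2.449ℏ

cos²θ_min = l/(l+1) = 0.6667.
Solving: l = 2.
Then |L| = ℏ√(2·3) = √6 ℏ.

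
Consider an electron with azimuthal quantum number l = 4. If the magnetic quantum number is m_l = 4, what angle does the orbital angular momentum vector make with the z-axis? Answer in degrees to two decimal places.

|L| = ℏ√(l(l+1)) = 2√5 ℏ.
L_z = m_l ℏ = 4ℏ.
cos θ = L_z/|L| = 4/√20, so θ ≈ 26.57°.

θ ≈ 26.57°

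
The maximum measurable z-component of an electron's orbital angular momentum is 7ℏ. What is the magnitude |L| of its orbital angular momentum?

Since max m_l = l, l = 7.
|L| = ℏ√(l(l+1)) = 2√14 ℏ.

|L| = 2√14 ℏ ≈ 7.483ℏ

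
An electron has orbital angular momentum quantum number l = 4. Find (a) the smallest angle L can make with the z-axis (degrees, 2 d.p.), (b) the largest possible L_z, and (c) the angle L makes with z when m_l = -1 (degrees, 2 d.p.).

θ_min ≈ 26.57°; L_z,max = 4ℏ; θ(m_l=-1) ≈ 102.92°

cos θ_min = 4/√20, so θ_min ≈ 26.57°.
L_z,max = lℏ = 4ℏ.
For m_l = -1: cos θ = -1/√20, θ ≈ 102.92°.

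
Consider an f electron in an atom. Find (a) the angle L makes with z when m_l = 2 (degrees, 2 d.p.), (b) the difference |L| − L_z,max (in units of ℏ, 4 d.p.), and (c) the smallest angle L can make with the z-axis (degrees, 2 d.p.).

θ(m_l=2) ≈ 54.74°; |L|−L_z,max ≈ 0.4641ℏ; θ_min ≈ 30.00°

F corresponds to l = 3.
For m_l = 2: cos θ = 2/√12, θ ≈ 54.74°.
|L| − L_z,max = (2√3 − 3)ℏ ≈ 0.4641ℏ.
cos θ_min = 3/√12, so θ_min ≈ 30.00°.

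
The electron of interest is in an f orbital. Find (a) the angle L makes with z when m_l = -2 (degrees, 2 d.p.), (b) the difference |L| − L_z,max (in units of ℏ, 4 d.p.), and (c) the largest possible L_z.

An f state has l = 3.
For m_l = -2: cos θ = -2/√12, θ ≈ 125.26°.
|L| − L_z,max = (2√3 − 3)ℏ ≈ 0.4641ℏ.
L_z,max = lℏ = 3ℏ.

θ(m_l=-2) ≈ 125.26°; |L|−L_z,max ≈ 0.4641ℏ; L_z,max = 3ℏ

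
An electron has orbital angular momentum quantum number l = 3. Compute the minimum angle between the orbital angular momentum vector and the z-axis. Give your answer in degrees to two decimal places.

|L| = ℏ√(l(l+1)) = 2√3 ℏ.
The smallest angle corresponds to the largest L_z, i.e. m_l = l = 3, giving L_z = 3ℏ.
cos θ_min = 3/√12, so θ_min ≈ 30.00°.

θ_min ≈ 30.00°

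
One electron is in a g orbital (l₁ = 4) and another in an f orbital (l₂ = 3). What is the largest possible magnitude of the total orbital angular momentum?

The total orbital quantum number L ranges from |l₁ − l₂| to l₁ + l₂ in integer steps.
L ∈ {1, 2, 3, 4, 5, 6, 7}.
The largest magnitude corresponds to L = 7: |L_tot| = ℏ√(7·8) = 2√14 ℏ.

|L_tot|_max = 2√14 ℏ ≈ 7.483ℏ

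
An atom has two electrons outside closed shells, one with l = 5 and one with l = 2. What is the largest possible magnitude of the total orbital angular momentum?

|L_tot|_max = 2√14 ℏ ≈ 7.483ℏ

Angular momentum addition gives L = |l₁ − l₂|, …, l₁ + l₂.
So L can be 3, 4, 5, 6, 7.
The largest magnitude corresponds to L = 7: |L_tot| = ℏ√(7·8) = 2√14 ℏ.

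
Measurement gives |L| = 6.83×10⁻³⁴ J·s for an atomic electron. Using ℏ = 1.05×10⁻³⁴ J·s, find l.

Dividing by ℏ: |L|/ℏ ≈ 6.505.
l(l+1) ≈ 6.505² ≈ 42.31, so l = 6.

l = 6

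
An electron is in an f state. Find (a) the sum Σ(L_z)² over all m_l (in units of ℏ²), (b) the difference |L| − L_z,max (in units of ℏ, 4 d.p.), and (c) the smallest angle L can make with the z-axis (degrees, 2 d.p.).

For an f orbital, l = 3.
Σ m_l² = 28, so Σ(L_z)² = 28 ℏ².
|L| − L_z,max = (2√3 − 3)ℏ ≈ 0.4641ℏ.
cos θ_min = 3/√12, so θ_min ≈ 30.00°.

Σ(L_z)² = 28 ℏ²; |L|−L_z,max ≈ 0.4641ℏ; θ_min ≈ 30.00°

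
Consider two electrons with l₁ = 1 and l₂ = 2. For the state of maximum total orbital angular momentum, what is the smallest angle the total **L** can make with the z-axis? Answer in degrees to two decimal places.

θ_min ≈ 30.00°

Angular momentum addition gives L = |l₁ − l₂|, …, l₁ + l₂.
L ∈ {1, 2, 3}.
The maximum is L = 3, with |L_tot| = ℏ√(3·4) = 2√3 ℏ.
The minimum angle with z is arccos(3/√12) ≈ 30.00°.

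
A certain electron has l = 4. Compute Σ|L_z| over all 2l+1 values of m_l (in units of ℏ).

Σ|L_z| = 20 ℏ

The allowed m_l values are -4, -3, -2, -1, 0, 1, 2, 3, 4.
Σ|m_l| = l(l+1) = 20.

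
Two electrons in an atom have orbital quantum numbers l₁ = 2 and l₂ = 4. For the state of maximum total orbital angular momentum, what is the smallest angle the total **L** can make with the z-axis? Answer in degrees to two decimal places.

θ_min ≈ 22.21°

By the triangle rule, |l₁ − l₂| ≤ L ≤ l₁ + l₂.
Allowed values: L = 2, 3, 4, 5, 6.
The maximum is L = 6, with |L_tot| = ℏ√(6·7) = √42 ℏ.
The minimum angle with z is arccos(6/√42) ≈ 22.21°.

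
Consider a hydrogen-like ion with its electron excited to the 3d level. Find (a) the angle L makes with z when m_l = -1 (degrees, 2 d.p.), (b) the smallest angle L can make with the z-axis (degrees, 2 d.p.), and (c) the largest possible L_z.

The 3d level has l = 2.
For m_l = -1: cos θ = -1/√6, θ ≈ 114.09°.
cos θ_min = 2/√6, so θ_min ≈ 35.26°.
L_z,max = lℏ = 2ℏ.

θ(m_l=-1) ≈ 114.09°; θ_min ≈ 35.26°; L_z,max = 2ℏ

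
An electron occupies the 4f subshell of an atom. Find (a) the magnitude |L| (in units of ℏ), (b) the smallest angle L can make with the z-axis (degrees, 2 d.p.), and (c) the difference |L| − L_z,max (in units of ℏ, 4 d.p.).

|L| = 2√3 ℏ ≈ 3.464ℏ; θ_min ≈ 30.00°; |L|−L_z,max ≈ 0.4641ℏ

The 4f subshell has l = 3.
|L| = ℏ√(3·4) = 2√3 ℏ ≈ 3.464ℏ.
cos θ_min = 3/√12, so θ_min ≈ 30.00°.
|L| − L_z,max = (2√3 − 3)ℏ ≈ 0.4641ℏ.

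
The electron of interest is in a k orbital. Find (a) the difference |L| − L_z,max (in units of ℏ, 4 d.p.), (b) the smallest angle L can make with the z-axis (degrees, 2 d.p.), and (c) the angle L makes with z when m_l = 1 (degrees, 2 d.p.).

|L|−L_z,max ≈ 0.4833ℏ; θ_min ≈ 20.70°; θ(m_l=1) ≈ 82.32°

A k state has l = 7.
|L| − L_z,max = (2√14 − 7)ℏ ≈ 0.4833ℏ.
cos θ_min = 7/√56, so θ_min ≈ 20.70°.
For m_l = 1: cos θ = 1/√56, θ ≈ 82.32°.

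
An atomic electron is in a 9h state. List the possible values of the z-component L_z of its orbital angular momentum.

9h means n = 9, l = 5.
L_z = m_l ℏ with m_l ranging from −l to +l in integer steps.
For l = 5: m_l ∈ {-5, -4, -3, -2, -1, 0, 1, 2, 3, 4, 5}.

L_z ∈ {−5ℏ, −4ℏ, −3ℏ, −2ℏ, −ℏ, 0, ℏ, 2ℏ, 3ℏ, 4ℏ, 5ℏ}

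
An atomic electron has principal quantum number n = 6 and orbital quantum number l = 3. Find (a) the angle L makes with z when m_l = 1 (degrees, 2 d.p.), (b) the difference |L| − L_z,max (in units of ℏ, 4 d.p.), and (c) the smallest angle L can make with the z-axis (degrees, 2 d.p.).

For m_l = 1: cos θ = 1/√12, θ ≈ 73.22°.
|L| − L_z,max = (2√3 − 3)ℏ ≈ 0.4641ℏ.
cos θ_min = 3/√12, so θ_min ≈ 30.00°.

θ(m_l=1) ≈ 73.22°; |L|−L_z,max ≈ 0.4641ℏ; θ_min ≈ 30.00°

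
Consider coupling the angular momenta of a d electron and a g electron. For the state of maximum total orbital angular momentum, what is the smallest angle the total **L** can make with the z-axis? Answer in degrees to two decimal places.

θ_min ≈ 22.21°

L runs from |2 − 4| = 2 to 2 + 4 = 6.
So L can be 2, 3, 4, 5, 6.
The maximum is L = 6, with |L_tot| = ℏ√(6·7) = √42 ℏ.
The minimum angle with z is arccos(6/√42) ≈ 22.21°.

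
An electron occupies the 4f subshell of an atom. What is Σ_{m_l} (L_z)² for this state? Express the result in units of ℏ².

For 4f, l = 3.
m_l runs from −3 to 3, i.e. {-3, -2, -1, 0, 1, 2, 3}.
Σ m_l² = l(l+1)(2l+1)/3 = 3·4·7/3 = 28.

Σ(L_z)² = 28 ℏ²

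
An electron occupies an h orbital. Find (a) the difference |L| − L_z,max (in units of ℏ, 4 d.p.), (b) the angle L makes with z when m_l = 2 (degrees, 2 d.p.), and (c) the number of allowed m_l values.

|L|−L_z,max ≈ 0.4772ℏ; θ(m_l=2) ≈ 68.58°; 11 values

H corresponds to l = 5.
|L| − L_z,max = (√30 − 5)ℏ ≈ 0.4772ℏ.
For m_l = 2: cos θ = 2/√30, θ ≈ 68.58°.
There are 2l+1 = 11 values of m_l.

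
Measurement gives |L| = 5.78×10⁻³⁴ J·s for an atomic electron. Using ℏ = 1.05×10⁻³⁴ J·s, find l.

l = 5

|L|/ℏ = (5.78×10⁻³⁴)/(1.05×10⁻³⁴) ≈ 5.505.
l(l+1) ≈ 5.505² ≈ 30.30, so l = 5.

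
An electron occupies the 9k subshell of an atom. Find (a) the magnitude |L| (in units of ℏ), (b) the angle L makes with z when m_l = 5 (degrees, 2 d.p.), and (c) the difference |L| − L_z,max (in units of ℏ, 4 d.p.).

For 9k, l = 7.
|L| = ℏ√(7·8) = 2√14 ℏ ≈ 7.483ℏ.
For m_l = 5: cos θ = 5/√56, θ ≈ 48.08°.
|L| − L_z,max = (2√14 − 7)ℏ ≈ 0.4833ℏ.

|L| = 2√14 ℏ ≈ 7.483ℏ; θ(m_l=5) ≈ 48.08°; |L|−L_z,max ≈ 0.4833ℏ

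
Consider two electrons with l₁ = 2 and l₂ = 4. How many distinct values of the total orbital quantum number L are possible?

By the triangle rule, |l₁ − l₂| ≤ L ≤ l₁ + l₂.
L ∈ {2, 3, 4, 5, 6}.
That is 5 values.

5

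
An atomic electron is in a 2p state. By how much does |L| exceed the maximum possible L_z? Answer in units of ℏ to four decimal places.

For 2p, l = 1.
|L| = √2 ℏ ≈ 1.4142ℏ, while L_z,max = lℏ = 1ℏ.
The difference is (√2 − 1)ℏ ≈ 0.4142ℏ.

|L| − L_z,max ≈ 0.4142ℏ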